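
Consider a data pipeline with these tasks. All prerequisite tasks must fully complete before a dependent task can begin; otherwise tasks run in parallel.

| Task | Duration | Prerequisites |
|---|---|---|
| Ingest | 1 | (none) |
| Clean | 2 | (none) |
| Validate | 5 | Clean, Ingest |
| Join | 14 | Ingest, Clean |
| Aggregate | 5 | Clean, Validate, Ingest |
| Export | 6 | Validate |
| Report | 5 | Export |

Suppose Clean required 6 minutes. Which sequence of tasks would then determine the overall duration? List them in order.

Clean, Validate, Export, Report

Baseline: Clean→Validate→Export→Report = 2+5+6+5 = 18 → 18 minutes.
Clean lies on that path, so at 6 minutes the path becomes 22 minutes.
That remains the longest chain; total 22 minutes.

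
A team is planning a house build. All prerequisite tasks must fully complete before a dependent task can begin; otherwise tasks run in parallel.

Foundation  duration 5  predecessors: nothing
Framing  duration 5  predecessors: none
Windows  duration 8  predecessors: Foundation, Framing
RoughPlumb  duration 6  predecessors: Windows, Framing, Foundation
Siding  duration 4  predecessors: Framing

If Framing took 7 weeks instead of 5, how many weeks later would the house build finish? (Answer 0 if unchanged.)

Baseline: Framing→Windows→RoughPlumb = 5+8+6 = 19 → 19 weeks.
Framing is on the critical path; changing it to 7 makes that path 21 weeks.
No other chain overtakes it, so the finish is 21 weeks.
Change in finish: 21 − 19 = +2 weeks.

2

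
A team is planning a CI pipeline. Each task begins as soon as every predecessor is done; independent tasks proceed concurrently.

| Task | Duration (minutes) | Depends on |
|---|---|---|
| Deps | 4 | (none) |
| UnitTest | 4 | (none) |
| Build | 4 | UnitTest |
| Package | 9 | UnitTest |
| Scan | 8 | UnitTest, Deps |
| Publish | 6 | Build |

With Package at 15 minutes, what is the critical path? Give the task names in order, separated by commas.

Actual critical path: UnitTest→Build→Publish = 4+4+6 = 14 ⇒ 14 minutes.
Package has 1 minute of float (longest path through it is 13).
New critical path: UnitTest→Package = 4+15 = 19 ⇒ 19 minutes.

UnitTest, Package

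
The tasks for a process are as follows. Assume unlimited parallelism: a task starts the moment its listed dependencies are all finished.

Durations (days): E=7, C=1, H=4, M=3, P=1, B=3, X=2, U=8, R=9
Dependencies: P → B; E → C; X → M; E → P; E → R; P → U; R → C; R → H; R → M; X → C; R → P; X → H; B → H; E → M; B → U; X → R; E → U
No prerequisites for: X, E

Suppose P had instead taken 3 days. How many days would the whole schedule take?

Actual critical path: E→R→P→B→U = 7+9+1+3+8 = 28 ⇒ 28 days.
Since P is critical, the +2 change carries straight to that chain (now 30 days).
That remains the longest chain; total 30 days.

30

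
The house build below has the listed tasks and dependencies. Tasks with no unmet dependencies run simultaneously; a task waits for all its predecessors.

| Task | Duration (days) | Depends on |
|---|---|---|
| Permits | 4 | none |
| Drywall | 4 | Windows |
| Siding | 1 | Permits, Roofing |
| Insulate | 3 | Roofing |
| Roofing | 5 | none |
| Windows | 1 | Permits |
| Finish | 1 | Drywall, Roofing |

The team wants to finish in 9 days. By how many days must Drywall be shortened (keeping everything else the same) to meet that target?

1

Current finish: 10 days; target: 9.
Drywall is on every critical path, so each day cut from Drywall cuts the finish by one (this holds down to a finish of 8).
Need 10 − 9 = 1 day off Drywall → Drywall becomes 3 days, finish becomes 9.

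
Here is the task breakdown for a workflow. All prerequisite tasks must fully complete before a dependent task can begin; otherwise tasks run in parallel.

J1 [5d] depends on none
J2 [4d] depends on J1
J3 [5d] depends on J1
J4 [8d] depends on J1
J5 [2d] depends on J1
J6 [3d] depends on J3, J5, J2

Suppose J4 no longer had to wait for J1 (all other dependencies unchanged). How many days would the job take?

13

With the dependency in place, J1→J3→J6 = 5+5+3 = 13 sets the finish at 13 days.
Without J1→J4, J4's earliest start moves from 5 to 0.
New critical path: J1→J3→J6 = 5+5+3 = 13 ⇒ 13 days.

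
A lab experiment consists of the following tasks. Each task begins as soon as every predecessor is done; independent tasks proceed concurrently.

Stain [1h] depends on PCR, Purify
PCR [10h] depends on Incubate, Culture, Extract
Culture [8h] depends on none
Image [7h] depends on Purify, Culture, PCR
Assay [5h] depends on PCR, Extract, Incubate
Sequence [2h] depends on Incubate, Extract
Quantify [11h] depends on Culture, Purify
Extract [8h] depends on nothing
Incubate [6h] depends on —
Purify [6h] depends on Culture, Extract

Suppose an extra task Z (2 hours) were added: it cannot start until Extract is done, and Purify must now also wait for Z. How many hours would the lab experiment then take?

27

Originally the lab experiment takes 25 hours.
With Z inserted, Purify now waits for max(Culture, Extract, Z).
New critical path: Extract→Z→Purify→Quantify = 8+2+6+11 = 27 ⇒ 27 hours.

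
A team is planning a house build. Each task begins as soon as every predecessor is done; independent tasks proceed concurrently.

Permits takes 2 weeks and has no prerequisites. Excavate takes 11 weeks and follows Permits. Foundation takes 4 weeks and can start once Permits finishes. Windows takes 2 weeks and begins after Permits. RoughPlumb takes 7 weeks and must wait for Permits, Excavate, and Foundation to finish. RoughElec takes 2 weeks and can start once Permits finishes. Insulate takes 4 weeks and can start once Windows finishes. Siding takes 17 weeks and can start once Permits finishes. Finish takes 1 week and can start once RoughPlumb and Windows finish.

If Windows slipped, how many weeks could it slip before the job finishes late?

Permits→Excavate→RoughPlumb→Finish = 2+11+7+1 = 21 sets the makespan at 21 weeks.
Windows finishes as early as 4 and must finish by 17.
So Windows can slip 17 − 4 = 13 weeks.

13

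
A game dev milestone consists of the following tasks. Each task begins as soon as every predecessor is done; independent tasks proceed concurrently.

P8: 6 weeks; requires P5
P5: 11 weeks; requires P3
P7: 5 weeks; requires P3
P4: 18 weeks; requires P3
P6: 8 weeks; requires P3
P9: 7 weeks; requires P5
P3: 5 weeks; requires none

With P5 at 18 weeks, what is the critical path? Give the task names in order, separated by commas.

P3, P5, P9

Baseline: P3→P5→P9 = 5+11+7 = 23 → 23 weeks.
P5 is on the critical path; changing it to 18 makes that path 30 weeks.
That remains the longest chain; total 30 weeks.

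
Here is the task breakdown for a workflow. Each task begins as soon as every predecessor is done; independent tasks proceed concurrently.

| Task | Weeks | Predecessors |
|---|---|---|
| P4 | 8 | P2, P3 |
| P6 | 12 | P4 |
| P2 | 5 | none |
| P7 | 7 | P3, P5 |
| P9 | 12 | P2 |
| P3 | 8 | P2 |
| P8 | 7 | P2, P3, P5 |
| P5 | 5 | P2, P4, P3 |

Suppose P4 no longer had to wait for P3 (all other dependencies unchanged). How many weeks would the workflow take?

25

Before: longest chain P2→P3→P4→P5→P7 = 5+8+8+5+7 = 33, finish 33.
Without P3→P4, P4's earliest start moves from 13 to 5.
New critical path: P2→P3→P5→P7 = 5+8+5+7 = 25 ⇒ 25 weeks.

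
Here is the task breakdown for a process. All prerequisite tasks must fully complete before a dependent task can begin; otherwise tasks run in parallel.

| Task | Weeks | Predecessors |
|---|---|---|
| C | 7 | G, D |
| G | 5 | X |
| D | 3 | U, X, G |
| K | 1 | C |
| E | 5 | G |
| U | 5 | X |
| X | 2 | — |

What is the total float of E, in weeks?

6

Critical path: X→G→D→C→K = 2+5+3+7+1 = 18, so the finish is 18 weeks.
E finishes as early as 12 and must finish by 18.
Float = 18 − 12 = 6.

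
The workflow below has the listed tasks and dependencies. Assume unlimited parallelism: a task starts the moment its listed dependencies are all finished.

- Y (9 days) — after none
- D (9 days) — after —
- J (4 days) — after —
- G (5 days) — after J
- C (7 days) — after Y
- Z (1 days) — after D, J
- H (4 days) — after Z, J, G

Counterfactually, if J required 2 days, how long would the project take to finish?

As given, the longest chain is Y→C = 9+7 = 16, so the finish is 16 days.
The longest path through J is only 13 days, so J has float 3.
That remains the longest chain; total 16 days.

16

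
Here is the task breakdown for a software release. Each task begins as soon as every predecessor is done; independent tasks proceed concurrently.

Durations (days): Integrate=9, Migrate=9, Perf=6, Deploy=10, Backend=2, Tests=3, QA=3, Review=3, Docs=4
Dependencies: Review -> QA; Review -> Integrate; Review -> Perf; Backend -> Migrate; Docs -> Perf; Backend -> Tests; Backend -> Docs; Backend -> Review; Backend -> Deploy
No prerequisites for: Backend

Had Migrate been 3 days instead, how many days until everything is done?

Critical path before the change: Backend→Review→Integrate = 2+3+9 = 14 giving 14 days.
Migrate is off the critical path — its longest chain is 11 days, giving 3 of slack.
That remains the longest chain; total 14 days.

14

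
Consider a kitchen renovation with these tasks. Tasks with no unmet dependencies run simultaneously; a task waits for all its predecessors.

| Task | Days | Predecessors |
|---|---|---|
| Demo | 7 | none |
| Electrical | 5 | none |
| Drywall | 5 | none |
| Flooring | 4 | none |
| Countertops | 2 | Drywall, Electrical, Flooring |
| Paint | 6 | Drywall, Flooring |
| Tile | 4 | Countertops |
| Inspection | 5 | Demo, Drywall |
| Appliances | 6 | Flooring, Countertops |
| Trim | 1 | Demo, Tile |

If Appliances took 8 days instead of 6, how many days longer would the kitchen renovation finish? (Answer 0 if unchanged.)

2

As given, the longest chain is Electrical→Countertops→Appliances = 5+2+6 = 13, so the finish is 13 days.
Since Appliances is critical, the +2 change carries straight to that chain (now 15 days).
The critical path is still Electrical→Countertops→Appliances; finish is now 15 days.
Change in finish: 15 − 13 = +2 days.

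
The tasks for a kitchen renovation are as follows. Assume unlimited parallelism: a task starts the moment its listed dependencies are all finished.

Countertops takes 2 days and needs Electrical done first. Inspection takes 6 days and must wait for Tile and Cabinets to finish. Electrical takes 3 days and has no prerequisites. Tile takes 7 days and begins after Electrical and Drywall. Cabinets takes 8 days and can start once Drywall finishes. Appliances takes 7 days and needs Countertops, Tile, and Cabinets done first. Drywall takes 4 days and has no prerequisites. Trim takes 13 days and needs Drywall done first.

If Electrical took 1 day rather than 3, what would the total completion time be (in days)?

19

Actual critical path: Drywall→Cabinets→Appliances = 4+8+7 = 19 ⇒ 19 days.
Electrical is off the critical path — its longest chain is 17 days, giving 2 of slack.
The critical path is still Drywall→Cabinets→Appliances; finish is now 19 days.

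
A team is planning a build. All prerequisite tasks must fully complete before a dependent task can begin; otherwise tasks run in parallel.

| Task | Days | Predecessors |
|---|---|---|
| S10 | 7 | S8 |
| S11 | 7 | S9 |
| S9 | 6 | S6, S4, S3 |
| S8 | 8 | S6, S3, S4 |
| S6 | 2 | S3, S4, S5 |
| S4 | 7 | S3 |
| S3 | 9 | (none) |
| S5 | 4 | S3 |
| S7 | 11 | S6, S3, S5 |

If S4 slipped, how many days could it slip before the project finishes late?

S3→S4→S6→S8→S10 = 9+7+2+8+7 = 33 sets the makespan at 33 days.
The longest chain containing S4 totals 33 days.
Slack of S4 = 9 − 9 = 0 days.

0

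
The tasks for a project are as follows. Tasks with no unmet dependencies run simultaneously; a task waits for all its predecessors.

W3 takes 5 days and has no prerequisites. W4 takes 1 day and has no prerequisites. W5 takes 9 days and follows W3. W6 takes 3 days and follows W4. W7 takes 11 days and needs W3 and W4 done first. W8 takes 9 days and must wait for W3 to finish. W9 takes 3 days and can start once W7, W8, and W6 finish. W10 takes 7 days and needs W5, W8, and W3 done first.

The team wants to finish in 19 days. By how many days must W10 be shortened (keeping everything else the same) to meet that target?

Current finish: 21 days; target: 19.
W10 is on every critical path, so each day cut from W10 cuts the finish by one (this holds down to a finish of 19).
Need 21 − 19 = 2 days off W10 → W10 becomes 5 days, finish becomes 19.

2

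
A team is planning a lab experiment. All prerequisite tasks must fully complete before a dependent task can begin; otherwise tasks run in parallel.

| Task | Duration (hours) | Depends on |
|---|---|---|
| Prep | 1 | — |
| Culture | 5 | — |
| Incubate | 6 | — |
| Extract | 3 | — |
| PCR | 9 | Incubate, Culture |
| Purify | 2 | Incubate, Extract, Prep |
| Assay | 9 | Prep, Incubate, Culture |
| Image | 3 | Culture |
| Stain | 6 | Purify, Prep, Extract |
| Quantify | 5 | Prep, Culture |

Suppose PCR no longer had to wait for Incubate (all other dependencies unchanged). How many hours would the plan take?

Before: longest chain Incubate→PCR = 6+9 = 15, finish 15.
Without Incubate→PCR, PCR's earliest start moves from 6 to 5.
After: Incubate→Assay = 6+9 = 15 → 15 hours.

15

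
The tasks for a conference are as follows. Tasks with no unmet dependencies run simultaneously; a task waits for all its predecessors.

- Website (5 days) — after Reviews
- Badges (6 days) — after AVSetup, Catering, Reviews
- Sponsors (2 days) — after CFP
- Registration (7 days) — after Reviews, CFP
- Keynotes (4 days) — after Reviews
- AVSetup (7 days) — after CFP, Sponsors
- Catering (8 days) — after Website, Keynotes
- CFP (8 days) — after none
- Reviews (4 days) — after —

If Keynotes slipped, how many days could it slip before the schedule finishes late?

Critical path: CFP→Sponsors→AVSetup→Badges = 8+2+7+6 = 23, so the finish is 23 days.
The longest chain containing Keynotes totals 22 days.
So Keynotes can slip 9 − 8 = 1 day.

1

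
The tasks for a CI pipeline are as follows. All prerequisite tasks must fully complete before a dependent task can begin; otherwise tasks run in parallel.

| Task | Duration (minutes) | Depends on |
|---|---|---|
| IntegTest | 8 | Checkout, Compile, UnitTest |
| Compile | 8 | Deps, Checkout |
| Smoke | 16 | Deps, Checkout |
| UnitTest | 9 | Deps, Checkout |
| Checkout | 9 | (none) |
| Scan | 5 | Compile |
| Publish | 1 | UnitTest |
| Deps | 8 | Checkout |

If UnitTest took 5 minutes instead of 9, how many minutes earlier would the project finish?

The binding path is Checkout→Deps→UnitTest→IntegTest = 9+8+9+8 = 34; finish at 34 minutes.
UnitTest lies on that path, so at 5 minutes the path becomes 30 minutes.
The binding chain switches to Checkout→Deps→Compile→IntegTest = 9+8+8+8 = 33; finish 33 minutes.
Change in finish: 33 − 34 = -1 minutes.

1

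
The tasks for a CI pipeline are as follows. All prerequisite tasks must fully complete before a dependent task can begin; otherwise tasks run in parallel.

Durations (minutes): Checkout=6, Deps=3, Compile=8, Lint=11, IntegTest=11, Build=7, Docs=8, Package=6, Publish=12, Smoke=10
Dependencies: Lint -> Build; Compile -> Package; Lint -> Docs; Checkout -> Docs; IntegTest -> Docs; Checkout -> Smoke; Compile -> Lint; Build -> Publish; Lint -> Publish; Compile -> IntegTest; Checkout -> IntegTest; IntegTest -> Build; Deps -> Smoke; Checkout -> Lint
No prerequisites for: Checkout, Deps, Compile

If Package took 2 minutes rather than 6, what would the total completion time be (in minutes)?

38

Baseline: Compile→Lint→Build→Publish = 8+11+7+12 = 38 → 38 minutes.
The longest path through Package is only 14 minutes, so Package has float 24.
No other chain overtakes it, so the finish is 38 minutes.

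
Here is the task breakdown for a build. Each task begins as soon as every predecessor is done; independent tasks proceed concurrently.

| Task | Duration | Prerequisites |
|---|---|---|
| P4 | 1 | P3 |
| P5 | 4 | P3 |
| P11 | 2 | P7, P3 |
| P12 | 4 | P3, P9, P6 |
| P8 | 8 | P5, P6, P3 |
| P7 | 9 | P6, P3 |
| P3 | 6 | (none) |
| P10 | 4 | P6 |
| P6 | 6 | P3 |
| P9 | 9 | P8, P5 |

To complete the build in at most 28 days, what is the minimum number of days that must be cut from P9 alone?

Current finish: 33 days; target: 28.
P9 is on every critical path, so each day cut from P9 cuts the finish by one (this holds down to a finish of 25).
Need 33 − 28 = 5 days off P9 → P9 becomes 4 days, finish becomes 28.

5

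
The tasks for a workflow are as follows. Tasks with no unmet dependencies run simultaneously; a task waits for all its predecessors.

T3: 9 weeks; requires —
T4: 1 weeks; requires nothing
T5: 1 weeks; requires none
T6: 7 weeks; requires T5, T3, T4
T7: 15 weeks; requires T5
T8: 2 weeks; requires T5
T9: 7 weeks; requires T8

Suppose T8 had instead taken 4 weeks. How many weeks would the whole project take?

The binding path is T3→T6 = 9+7 = 16; finish at 16 weeks.
T8 has 6 weeks of float (longest path through it is 10).
That remains the longest chain; total 16 weeks.

16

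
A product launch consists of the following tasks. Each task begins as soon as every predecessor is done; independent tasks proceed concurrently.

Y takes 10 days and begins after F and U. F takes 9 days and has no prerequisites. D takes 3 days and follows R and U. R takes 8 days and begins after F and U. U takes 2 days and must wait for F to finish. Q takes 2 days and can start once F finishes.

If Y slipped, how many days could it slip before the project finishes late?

1

The longest chain is F→U→R→D = 9+2+8+3 = 22; overall finish 22 days.
Longest path through Y: 21 days (earliest finish 21, latest finish 22).
Float = 22 − 21 = 1.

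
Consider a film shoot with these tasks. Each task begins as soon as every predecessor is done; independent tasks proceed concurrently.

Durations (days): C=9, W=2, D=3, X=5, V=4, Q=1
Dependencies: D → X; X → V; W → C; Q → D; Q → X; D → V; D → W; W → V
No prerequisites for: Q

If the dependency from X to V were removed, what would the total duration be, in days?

Before: longest chain Q→D→W→C = 1+3+2+9 = 15, finish 15.
Without X→V, V's earliest start moves from 9 to 6.
New critical path: Q→D→W→C = 1+3+2+9 = 15 ⇒ 15 days.

15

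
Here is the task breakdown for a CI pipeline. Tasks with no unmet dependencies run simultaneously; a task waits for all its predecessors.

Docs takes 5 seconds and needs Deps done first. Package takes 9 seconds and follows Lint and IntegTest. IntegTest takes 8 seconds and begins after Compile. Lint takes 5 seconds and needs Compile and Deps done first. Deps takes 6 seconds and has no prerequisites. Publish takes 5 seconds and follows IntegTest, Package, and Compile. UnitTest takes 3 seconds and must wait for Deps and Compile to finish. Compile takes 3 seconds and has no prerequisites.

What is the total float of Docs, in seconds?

14

Deps→Lint→Package→Publish = 6+5+9+5 = 25 sets the makespan at 25 seconds.
Longest path through Docs: 11 seconds (earliest finish 11, latest finish 25).
So Docs can slip 25 − 11 = 14 seconds.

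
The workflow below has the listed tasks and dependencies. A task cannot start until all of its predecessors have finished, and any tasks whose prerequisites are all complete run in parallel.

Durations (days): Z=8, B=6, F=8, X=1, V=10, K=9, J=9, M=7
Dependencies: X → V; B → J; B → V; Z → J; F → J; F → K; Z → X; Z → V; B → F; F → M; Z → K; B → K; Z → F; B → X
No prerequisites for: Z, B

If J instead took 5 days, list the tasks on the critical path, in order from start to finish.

Z, F, K

The binding path is Z→F→J = 8+8+9 = 25; finish at 25 days.
J lies on that path, so at 5 days the path becomes 21 days.
New critical path: Z→F→K = 8+8+9 = 25 ⇒ 25 days.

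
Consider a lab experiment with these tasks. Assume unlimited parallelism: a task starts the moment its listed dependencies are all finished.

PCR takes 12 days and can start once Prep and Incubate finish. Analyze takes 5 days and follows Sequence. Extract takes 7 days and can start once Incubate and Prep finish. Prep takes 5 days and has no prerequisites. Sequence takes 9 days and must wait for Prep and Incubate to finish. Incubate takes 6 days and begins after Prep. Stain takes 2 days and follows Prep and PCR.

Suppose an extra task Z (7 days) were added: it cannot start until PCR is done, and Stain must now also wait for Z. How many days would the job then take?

Originally the job takes 25 days.
With Z inserted, Stain now waits for max(Prep, PCR, Z).
New critical path: Prep→Incubate→PCR→Z→Stain = 5+6+12+7+2 = 32 ⇒ 32 days.

32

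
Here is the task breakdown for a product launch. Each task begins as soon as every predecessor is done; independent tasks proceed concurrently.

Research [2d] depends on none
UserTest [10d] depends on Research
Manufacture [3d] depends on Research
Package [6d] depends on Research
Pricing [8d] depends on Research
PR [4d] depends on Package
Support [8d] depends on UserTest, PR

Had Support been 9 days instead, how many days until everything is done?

21

Actual critical path: Research→UserTest→Support = 2+10+8 = 20 ⇒ 20 days.
Since Support is critical, the +1 change carries straight to that chain (now 21 days).
That remains the longest chain; total 21 days.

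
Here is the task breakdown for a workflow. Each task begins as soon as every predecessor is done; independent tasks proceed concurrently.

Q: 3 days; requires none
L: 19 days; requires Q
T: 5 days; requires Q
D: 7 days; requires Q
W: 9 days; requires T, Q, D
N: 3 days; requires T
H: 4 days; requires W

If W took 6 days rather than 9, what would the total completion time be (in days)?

22

Baseline: Q→D→W→H = 3+7+9+4 = 23 → 23 days.
W lies on that path, so at 6 days the path becomes 20 days.
Now Q→L = 3+19 = 22 is longest, so the finish becomes 22 days.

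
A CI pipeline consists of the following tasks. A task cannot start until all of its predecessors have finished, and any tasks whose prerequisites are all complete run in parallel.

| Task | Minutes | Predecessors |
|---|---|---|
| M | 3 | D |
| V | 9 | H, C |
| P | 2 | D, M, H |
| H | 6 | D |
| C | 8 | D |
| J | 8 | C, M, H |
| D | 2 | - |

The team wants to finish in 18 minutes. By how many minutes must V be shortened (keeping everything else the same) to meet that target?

1

Current finish: 19 minutes; target: 18.
V is on every critical path, so each minute cut from V cuts the finish by one (this holds down to a finish of 18).
Need 19 − 18 = 1 minute off V → V becomes 8 minutes, finish becomes 18.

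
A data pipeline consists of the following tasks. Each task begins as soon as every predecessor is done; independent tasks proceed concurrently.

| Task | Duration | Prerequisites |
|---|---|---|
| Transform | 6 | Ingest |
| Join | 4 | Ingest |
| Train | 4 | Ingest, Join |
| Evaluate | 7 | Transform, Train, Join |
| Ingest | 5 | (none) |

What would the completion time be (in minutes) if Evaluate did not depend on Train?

18

With the dependency in place, Ingest→Join→Train→Evaluate = 5+4+4+7 = 20 sets the finish at 20 minutes.
Without Train→Evaluate, Evaluate's earliest start moves from 13 to 11.
After: Ingest→Transform→Evaluate = 5+6+7 = 18 → 18 minutes.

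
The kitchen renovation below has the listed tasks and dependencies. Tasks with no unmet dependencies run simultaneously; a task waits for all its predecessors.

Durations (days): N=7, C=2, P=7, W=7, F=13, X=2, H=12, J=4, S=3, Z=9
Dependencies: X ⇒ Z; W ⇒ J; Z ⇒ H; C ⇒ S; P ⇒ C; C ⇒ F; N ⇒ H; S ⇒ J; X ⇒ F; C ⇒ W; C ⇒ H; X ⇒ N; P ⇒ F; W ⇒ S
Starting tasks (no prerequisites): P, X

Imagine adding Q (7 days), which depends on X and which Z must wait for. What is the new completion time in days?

Originally the kitchen renovation takes 23 days.
With Q inserted, Z now waits for max(X, Q).
New critical path: X→Q→Z→H = 2+7+9+12 = 30 ⇒ 30 days.

30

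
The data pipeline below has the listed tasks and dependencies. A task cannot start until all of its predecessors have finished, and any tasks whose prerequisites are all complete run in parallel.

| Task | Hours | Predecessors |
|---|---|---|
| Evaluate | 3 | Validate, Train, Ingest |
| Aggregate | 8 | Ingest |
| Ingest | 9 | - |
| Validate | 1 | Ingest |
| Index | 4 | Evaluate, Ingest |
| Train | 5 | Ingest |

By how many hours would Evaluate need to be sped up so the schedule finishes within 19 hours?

Current finish: 21 hours; target: 19.
Evaluate is on every critical path, so each hour cut from Evaluate cuts the finish by one (this holds down to a finish of 19).
Need 21 − 19 = 2 hours off Evaluate → Evaluate becomes 1 hour, finish becomes 19.

2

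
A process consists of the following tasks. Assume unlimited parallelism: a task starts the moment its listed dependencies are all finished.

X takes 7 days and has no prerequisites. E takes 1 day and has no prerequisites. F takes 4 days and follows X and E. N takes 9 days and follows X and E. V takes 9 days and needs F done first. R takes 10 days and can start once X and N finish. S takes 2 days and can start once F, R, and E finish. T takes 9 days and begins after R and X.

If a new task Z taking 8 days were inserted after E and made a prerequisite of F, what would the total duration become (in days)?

35

Originally the process takes 35 days.
With Z inserted, F now waits for max(X, E, Z).
New critical path: X→N→R→T = 7+9+10+9 = 35 ⇒ 35 days.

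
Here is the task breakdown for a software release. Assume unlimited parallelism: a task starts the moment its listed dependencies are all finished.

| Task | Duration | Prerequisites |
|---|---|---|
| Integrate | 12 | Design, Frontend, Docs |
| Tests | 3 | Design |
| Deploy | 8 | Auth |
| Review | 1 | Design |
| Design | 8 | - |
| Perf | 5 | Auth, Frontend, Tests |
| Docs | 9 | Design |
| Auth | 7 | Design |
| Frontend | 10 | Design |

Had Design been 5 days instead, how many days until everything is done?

27

The binding path is Design→Frontend→Integrate = 8+10+12 = 30; finish at 30 days.
Design is on the critical path; changing it to 5 makes that path 27 days.
The critical path is still Design→Frontend→Integrate; finish is now 27 days.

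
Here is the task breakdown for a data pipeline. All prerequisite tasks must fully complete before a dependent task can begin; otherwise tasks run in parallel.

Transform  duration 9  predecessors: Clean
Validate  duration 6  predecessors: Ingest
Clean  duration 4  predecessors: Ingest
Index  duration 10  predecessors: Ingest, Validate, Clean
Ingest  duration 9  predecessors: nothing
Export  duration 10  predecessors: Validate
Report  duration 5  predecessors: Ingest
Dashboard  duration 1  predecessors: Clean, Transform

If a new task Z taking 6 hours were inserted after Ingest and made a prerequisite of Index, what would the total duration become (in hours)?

25

Originally the plan takes 25 hours.
With Z inserted, Index now waits for max(Ingest, Validate, Clean, Z).
New critical path: Ingest→Z→Index = 9+6+10 = 25 ⇒ 25 hours.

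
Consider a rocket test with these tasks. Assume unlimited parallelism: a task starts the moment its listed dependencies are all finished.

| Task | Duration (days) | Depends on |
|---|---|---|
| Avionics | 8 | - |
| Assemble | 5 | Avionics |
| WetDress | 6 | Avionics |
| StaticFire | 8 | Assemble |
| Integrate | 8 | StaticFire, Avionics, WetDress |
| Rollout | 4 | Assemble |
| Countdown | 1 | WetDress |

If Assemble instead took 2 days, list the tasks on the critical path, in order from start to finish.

Avionics, Assemble, StaticFire, Integrate

The binding path is Avionics→Assemble→StaticFire→Integrate = 8+5+8+8 = 29; finish at 29 days.
Assemble lies on that path, so at 2 days the path becomes 26 days.
No other chain overtakes it, so the finish is 26 days.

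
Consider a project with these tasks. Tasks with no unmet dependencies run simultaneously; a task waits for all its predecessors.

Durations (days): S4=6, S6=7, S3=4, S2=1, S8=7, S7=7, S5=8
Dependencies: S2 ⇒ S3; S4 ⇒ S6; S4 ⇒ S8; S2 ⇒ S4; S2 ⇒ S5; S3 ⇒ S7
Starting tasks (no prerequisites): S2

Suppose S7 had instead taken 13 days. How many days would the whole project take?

18

Baseline: S2→S4→S6 = 1+6+7 = 14 → 14 days.
S7 has 2 days of float (longest path through it is 12).
Now S2→S3→S7 = 1+4+13 = 18 is longest, so the finish becomes 18 days.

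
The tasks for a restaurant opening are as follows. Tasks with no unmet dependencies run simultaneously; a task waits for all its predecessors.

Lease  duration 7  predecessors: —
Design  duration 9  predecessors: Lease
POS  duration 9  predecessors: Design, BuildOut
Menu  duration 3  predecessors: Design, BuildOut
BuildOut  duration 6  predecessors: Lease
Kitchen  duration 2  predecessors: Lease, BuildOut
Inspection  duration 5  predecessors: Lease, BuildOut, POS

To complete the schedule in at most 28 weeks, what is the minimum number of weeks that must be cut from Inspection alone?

Current finish: 30 weeks; target: 28.
Inspection is on every critical path, so each week cut from Inspection cuts the finish by one (this holds down to a finish of 26).
Need 30 − 28 = 2 weeks off Inspection → Inspection becomes 3 weeks, finish becomes 28.

2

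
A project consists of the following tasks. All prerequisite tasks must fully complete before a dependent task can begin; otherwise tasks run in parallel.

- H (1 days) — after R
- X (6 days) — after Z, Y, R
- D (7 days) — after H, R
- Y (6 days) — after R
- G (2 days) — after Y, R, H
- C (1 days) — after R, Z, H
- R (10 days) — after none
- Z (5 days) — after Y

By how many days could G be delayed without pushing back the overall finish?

9

Critical path: R→Y→Z→X = 10+6+5+6 = 27, so the finish is 27 days.
The longest chain containing G totals 18 days.
Float = 27 − 18 = 9.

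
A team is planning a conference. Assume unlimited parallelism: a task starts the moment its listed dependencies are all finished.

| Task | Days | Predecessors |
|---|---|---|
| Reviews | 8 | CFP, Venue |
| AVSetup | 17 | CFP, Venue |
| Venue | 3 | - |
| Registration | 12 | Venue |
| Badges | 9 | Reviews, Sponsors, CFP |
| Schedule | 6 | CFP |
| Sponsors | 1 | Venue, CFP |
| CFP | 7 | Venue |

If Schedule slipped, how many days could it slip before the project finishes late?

11

The longest chain is Venue→CFP→Reviews→Badges = 3+7+8+9 = 27; overall finish 27 days.
Schedule finishes as early as 16 and must finish by 27.
Slack of Schedule = 21 − 10 = 11 days.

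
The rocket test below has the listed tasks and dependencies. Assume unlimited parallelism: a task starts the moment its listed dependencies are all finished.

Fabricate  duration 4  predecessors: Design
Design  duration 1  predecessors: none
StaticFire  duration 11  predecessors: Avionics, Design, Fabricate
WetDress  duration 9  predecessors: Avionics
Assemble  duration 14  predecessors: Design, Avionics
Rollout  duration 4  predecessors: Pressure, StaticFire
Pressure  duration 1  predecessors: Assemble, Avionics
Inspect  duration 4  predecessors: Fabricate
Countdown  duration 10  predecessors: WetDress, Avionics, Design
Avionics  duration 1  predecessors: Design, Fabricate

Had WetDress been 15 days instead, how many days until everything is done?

Baseline: Design→Fabricate→Avionics→WetDress→Countdown = 1+4+1+9+10 = 25 → 25 days.
Since WetDress is critical, the +6 change carries straight to that chain (now 31 days).
The critical path is still Design→Fabricate→Avionics→WetDress→Countdown; finish is now 31 days.

31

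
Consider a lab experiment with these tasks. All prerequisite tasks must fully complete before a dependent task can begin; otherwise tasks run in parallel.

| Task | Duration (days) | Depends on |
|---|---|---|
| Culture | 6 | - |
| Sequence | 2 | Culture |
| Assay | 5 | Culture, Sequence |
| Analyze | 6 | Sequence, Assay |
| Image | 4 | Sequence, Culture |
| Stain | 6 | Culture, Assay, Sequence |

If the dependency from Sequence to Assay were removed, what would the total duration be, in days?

Before: longest chain Culture→Sequence→Assay→Analyze = 6+2+5+6 = 19, finish 19.
Without Sequence→Assay, Assay's earliest start moves from 8 to 6.
New critical path: Culture→Assay→Analyze = 6+5+6 = 17 ⇒ 17 days.

17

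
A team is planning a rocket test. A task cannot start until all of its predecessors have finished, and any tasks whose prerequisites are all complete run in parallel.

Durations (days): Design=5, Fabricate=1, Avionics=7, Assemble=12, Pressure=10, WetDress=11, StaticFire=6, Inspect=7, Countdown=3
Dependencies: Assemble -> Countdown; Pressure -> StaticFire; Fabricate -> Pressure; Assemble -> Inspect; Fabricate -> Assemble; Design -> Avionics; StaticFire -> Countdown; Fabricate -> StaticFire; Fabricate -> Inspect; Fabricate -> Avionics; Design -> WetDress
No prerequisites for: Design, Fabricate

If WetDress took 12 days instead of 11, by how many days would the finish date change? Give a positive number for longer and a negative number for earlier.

As given, the longest chain is Fabricate→Assemble→Inspect = 1+12+7 = 20, so the finish is 20 days.
WetDress is off the critical path — its longest chain is 16 days, giving 4 of slack.
No other chain overtakes it, so the finish is 20 days.
Change in finish: 20 − 20 = +0 days.

0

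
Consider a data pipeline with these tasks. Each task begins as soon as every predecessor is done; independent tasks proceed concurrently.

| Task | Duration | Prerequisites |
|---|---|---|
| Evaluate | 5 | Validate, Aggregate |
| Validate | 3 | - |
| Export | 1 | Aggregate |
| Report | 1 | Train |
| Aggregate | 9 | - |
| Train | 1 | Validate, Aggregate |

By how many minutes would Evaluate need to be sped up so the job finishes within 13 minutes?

Current finish: 14 minutes; target: 13.
Evaluate is on every critical path, so each minute cut from Evaluate cuts the finish by one (this holds down to a finish of 11).
Need 14 − 13 = 1 minute off Evaluate → Evaluate becomes 4 minutes, finish becomes 13.

1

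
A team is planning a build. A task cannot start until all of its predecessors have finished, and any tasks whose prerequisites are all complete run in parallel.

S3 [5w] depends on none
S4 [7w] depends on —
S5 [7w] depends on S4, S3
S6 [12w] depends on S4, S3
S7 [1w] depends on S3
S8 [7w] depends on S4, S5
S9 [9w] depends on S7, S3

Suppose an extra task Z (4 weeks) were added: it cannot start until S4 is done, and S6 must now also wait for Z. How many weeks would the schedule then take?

Originally the schedule takes 21 weeks.
With Z inserted, S6 now waits for max(S4, S3, Z).
New critical path: S4→Z→S6 = 7+4+12 = 23 ⇒ 23 weeks.

23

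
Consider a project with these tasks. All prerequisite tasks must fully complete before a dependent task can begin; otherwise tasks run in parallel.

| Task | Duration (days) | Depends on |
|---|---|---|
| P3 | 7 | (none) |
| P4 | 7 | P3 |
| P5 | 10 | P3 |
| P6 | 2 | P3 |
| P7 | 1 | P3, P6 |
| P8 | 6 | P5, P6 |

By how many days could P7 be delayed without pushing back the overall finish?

P3→P5→P8 = 7+10+6 = 23 sets the makespan at 23 days.
The longest chain containing P7 totals 10 days.
Slack of P7 = 22 − 9 = 13 days.

13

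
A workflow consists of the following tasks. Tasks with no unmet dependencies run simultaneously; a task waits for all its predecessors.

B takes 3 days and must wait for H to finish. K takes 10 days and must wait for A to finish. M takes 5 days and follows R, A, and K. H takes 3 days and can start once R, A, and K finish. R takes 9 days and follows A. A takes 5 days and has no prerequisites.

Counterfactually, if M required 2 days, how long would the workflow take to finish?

21

The binding path is A→K→H→B = 5+10+3+3 = 21; finish at 21 days.
M is off the critical path — its longest chain is 20 days, giving 1 of slack.
The critical path is still A→K→H→B; finish is now 21 days.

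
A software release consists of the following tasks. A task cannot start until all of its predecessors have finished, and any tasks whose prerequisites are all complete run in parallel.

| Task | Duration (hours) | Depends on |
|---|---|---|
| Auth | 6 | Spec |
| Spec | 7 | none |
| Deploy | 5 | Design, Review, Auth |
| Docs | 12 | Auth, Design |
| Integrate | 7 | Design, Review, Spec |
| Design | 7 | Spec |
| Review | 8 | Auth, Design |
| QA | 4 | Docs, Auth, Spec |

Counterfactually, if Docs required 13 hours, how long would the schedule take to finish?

Actual critical path: Spec→Design→Docs→QA = 7+7+12+4 = 30 ⇒ 30 hours.
Docs is on the critical path; changing it to 13 makes that path 31 hours.
That remains the longest chain; total 31 hours.

31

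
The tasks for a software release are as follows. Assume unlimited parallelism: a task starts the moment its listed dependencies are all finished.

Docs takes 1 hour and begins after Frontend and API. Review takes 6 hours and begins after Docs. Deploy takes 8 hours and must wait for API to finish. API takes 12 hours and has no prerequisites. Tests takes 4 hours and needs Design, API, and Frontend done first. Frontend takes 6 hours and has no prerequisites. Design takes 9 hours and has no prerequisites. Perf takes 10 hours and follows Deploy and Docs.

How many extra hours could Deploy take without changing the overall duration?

The longest chain is API→Deploy→Perf = 12+8+10 = 30; overall finish 30 hours.
The longest chain containing Deploy totals 30 hours.
Float = 30 − 30 = 0.

0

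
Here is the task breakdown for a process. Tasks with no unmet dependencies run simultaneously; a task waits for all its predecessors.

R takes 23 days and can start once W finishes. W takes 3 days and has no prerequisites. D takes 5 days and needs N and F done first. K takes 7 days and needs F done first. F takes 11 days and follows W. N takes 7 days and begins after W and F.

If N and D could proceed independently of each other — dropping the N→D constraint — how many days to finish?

26

With the dependency in place, W→R = 3+23 = 26 sets the finish at 26 days.
Without N→D, D's earliest start moves from 21 to 14.
New critical path: W→R = 3+23 = 26 ⇒ 26 days.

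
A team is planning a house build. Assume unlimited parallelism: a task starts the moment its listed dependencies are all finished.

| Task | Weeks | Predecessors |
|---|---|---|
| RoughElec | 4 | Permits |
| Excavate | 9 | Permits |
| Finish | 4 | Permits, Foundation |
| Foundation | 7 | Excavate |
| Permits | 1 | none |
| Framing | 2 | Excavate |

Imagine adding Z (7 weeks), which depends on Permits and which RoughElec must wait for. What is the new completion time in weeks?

Originally the project takes 21 weeks.
With Z inserted, RoughElec now waits for max(Permits, Z).
New critical path: Permits→Excavate→Foundation→Finish = 1+9+7+4 = 21 ⇒ 21 weeks.

21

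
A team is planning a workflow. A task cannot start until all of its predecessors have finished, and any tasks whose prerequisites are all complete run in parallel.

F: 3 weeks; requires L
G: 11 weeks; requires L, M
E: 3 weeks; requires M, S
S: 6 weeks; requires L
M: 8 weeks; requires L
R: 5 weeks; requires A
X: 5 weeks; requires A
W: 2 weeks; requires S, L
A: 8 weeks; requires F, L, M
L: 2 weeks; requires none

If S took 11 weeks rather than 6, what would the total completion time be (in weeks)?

Actual critical path: L→M→A→X = 2+8+8+5 = 23 ⇒ 23 weeks.
S is off the critical path — its longest chain is 11 weeks, giving 12 of slack.
That remains the longest chain; total 23 weeks.

23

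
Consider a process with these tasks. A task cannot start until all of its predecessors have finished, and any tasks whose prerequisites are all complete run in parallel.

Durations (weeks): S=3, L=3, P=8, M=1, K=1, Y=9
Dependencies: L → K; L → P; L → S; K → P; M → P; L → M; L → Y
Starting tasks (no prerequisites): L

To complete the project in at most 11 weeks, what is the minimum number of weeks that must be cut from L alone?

1

Current finish: 12 weeks; target: 11.
L is on every critical path, so each week cut from L cuts the finish by one (this holds down to a finish of 10).
Need 12 − 11 = 1 week off L → L becomes 2 weeks, finish becomes 11.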